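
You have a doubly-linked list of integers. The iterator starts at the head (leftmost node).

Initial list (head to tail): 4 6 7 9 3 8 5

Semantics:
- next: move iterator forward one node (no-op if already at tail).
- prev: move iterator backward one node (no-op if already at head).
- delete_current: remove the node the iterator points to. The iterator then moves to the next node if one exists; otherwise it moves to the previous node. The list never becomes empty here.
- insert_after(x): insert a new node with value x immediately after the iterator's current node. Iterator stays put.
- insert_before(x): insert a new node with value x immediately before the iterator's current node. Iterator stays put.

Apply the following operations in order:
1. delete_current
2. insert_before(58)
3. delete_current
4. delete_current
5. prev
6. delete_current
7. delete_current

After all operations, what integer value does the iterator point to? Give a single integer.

After 1 (delete_current): list=[6, 7, 9, 3, 8, 5] cursor@6
After 2 (insert_before(58)): list=[58, 6, 7, 9, 3, 8, 5] cursor@6
After 3 (delete_current): list=[58, 7, 9, 3, 8, 5] cursor@7
After 4 (delete_current): list=[58, 9, 3, 8, 5] cursor@9
After 5 (prev): list=[58, 9, 3, 8, 5] cursor@58
After 6 (delete_current): list=[9, 3, 8, 5] cursor@9
After 7 (delete_current): list=[3, 8, 5] cursor@3

Answer: 3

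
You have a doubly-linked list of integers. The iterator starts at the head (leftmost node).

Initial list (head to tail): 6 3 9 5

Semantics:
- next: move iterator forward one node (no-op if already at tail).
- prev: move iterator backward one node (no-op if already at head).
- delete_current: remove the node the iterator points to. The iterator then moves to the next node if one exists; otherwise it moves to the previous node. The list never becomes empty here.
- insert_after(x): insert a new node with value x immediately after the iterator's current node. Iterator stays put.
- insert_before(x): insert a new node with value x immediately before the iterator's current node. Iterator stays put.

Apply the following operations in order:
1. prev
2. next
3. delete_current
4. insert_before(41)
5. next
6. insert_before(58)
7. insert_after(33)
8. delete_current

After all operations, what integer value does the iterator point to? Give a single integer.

Answer: 33

Derivation:
After 1 (prev): list=[6, 3, 9, 5] cursor@6
After 2 (next): list=[6, 3, 9, 5] cursor@3
After 3 (delete_current): list=[6, 9, 5] cursor@9
After 4 (insert_before(41)): list=[6, 41, 9, 5] cursor@9
After 5 (next): list=[6, 41, 9, 5] cursor@5
After 6 (insert_before(58)): list=[6, 41, 9, 58, 5] cursor@5
After 7 (insert_after(33)): list=[6, 41, 9, 58, 5, 33] cursor@5
After 8 (delete_current): list=[6, 41, 9, 58, 33] cursor@33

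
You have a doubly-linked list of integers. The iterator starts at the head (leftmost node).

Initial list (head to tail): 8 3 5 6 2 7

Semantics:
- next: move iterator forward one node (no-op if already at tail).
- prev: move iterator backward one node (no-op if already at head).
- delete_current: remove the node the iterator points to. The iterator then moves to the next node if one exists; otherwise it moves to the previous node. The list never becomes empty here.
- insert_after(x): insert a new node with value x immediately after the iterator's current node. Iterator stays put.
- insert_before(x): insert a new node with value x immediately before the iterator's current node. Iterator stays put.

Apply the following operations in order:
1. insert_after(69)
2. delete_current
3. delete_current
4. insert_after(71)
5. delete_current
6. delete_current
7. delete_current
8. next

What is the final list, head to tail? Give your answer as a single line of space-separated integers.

After 1 (insert_after(69)): list=[8, 69, 3, 5, 6, 2, 7] cursor@8
After 2 (delete_current): list=[69, 3, 5, 6, 2, 7] cursor@69
After 3 (delete_current): list=[3, 5, 6, 2, 7] cursor@3
After 4 (insert_after(71)): list=[3, 71, 5, 6, 2, 7] cursor@3
After 5 (delete_current): list=[71, 5, 6, 2, 7] cursor@71
After 6 (delete_current): list=[5, 6, 2, 7] cursor@5
After 7 (delete_current): list=[6, 2, 7] cursor@6
After 8 (next): list=[6, 2, 7] cursor@2

Answer: 6 2 7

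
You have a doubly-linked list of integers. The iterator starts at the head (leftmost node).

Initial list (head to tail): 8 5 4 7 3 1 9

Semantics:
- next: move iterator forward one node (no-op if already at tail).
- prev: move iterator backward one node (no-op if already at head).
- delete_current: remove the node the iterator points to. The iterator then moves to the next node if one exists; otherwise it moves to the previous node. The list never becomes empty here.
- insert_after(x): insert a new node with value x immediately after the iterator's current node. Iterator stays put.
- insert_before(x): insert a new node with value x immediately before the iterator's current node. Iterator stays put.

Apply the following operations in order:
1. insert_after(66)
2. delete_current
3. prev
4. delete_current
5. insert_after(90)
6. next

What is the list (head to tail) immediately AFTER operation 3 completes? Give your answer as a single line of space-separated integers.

After 1 (insert_after(66)): list=[8, 66, 5, 4, 7, 3, 1, 9] cursor@8
After 2 (delete_current): list=[66, 5, 4, 7, 3, 1, 9] cursor@66
After 3 (prev): list=[66, 5, 4, 7, 3, 1, 9] cursor@66

Answer: 66 5 4 7 3 1 9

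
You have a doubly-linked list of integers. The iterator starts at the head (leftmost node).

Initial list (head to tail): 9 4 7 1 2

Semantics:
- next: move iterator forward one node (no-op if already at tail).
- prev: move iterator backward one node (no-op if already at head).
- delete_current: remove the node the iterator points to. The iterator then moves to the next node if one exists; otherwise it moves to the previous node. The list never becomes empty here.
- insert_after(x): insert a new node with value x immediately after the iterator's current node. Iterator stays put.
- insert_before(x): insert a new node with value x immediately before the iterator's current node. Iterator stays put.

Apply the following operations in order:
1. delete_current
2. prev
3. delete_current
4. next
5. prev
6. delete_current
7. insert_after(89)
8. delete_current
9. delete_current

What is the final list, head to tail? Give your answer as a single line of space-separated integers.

After 1 (delete_current): list=[4, 7, 1, 2] cursor@4
After 2 (prev): list=[4, 7, 1, 2] cursor@4
After 3 (delete_current): list=[7, 1, 2] cursor@7
After 4 (next): list=[7, 1, 2] cursor@1
After 5 (prev): list=[7, 1, 2] cursor@7
After 6 (delete_current): list=[1, 2] cursor@1
After 7 (insert_after(89)): list=[1, 89, 2] cursor@1
After 8 (delete_current): list=[89, 2] cursor@89
After 9 (delete_current): list=[2] cursor@2

Answer: 2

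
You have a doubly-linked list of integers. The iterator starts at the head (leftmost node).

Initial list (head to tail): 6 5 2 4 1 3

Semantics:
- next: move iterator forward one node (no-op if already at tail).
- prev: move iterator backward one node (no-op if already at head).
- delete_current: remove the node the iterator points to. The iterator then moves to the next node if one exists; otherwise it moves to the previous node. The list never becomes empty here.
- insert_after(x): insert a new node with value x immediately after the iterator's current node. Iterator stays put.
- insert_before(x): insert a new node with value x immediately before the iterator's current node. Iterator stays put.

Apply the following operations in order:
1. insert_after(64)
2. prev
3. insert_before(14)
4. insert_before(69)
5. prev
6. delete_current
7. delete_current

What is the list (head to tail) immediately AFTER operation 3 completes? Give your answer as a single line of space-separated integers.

After 1 (insert_after(64)): list=[6, 64, 5, 2, 4, 1, 3] cursor@6
After 2 (prev): list=[6, 64, 5, 2, 4, 1, 3] cursor@6
After 3 (insert_before(14)): list=[14, 6, 64, 5, 2, 4, 1, 3] cursor@6

Answer: 14 6 64 5 2 4 1 3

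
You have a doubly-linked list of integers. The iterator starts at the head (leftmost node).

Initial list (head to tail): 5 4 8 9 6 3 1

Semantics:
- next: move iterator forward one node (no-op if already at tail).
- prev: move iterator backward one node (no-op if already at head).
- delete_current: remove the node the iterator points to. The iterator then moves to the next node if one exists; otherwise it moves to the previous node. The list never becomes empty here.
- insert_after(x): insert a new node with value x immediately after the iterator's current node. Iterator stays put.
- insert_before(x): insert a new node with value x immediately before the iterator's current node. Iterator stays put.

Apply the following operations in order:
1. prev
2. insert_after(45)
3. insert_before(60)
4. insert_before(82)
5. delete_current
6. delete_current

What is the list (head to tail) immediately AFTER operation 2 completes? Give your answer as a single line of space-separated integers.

After 1 (prev): list=[5, 4, 8, 9, 6, 3, 1] cursor@5
After 2 (insert_after(45)): list=[5, 45, 4, 8, 9, 6, 3, 1] cursor@5

Answer: 5 45 4 8 9 6 3 1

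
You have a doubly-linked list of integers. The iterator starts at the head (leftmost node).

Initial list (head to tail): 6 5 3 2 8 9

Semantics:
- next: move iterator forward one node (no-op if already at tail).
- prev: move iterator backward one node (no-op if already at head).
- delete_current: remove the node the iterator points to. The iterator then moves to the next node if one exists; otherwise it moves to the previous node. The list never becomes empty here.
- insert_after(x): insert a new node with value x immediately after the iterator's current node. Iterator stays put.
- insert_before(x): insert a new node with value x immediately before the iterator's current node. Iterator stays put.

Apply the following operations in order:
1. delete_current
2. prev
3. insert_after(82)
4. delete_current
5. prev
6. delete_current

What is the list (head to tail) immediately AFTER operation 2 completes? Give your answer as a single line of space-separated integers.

Answer: 5 3 2 8 9

Derivation:
After 1 (delete_current): list=[5, 3, 2, 8, 9] cursor@5
After 2 (prev): list=[5, 3, 2, 8, 9] cursor@5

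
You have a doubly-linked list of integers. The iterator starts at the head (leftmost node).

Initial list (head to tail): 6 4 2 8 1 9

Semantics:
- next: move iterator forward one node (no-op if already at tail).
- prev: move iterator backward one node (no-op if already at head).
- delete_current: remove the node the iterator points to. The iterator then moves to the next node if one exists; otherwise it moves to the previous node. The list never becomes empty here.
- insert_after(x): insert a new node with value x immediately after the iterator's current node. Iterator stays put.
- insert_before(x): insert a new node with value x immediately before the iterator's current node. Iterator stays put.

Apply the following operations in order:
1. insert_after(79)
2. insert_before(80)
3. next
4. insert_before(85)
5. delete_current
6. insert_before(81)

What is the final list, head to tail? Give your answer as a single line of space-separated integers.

After 1 (insert_after(79)): list=[6, 79, 4, 2, 8, 1, 9] cursor@6
After 2 (insert_before(80)): list=[80, 6, 79, 4, 2, 8, 1, 9] cursor@6
After 3 (next): list=[80, 6, 79, 4, 2, 8, 1, 9] cursor@79
After 4 (insert_before(85)): list=[80, 6, 85, 79, 4, 2, 8, 1, 9] cursor@79
After 5 (delete_current): list=[80, 6, 85, 4, 2, 8, 1, 9] cursor@4
After 6 (insert_before(81)): list=[80, 6, 85, 81, 4, 2, 8, 1, 9] cursor@4

Answer: 80 6 85 81 4 2 8 1 9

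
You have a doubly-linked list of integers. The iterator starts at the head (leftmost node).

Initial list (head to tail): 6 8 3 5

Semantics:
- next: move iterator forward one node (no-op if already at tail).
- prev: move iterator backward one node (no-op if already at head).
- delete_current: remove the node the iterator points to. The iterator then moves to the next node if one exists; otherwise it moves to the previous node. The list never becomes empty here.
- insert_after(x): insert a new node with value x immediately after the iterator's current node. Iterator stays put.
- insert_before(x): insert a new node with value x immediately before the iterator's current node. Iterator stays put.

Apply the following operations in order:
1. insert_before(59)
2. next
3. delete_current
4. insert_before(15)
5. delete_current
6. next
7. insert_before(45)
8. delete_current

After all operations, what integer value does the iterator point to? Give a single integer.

After 1 (insert_before(59)): list=[59, 6, 8, 3, 5] cursor@6
After 2 (next): list=[59, 6, 8, 3, 5] cursor@8
After 3 (delete_current): list=[59, 6, 3, 5] cursor@3
After 4 (insert_before(15)): list=[59, 6, 15, 3, 5] cursor@3
After 5 (delete_current): list=[59, 6, 15, 5] cursor@5
After 6 (next): list=[59, 6, 15, 5] cursor@5
After 7 (insert_before(45)): list=[59, 6, 15, 45, 5] cursor@5
After 8 (delete_current): list=[59, 6, 15, 45] cursor@45

Answer: 45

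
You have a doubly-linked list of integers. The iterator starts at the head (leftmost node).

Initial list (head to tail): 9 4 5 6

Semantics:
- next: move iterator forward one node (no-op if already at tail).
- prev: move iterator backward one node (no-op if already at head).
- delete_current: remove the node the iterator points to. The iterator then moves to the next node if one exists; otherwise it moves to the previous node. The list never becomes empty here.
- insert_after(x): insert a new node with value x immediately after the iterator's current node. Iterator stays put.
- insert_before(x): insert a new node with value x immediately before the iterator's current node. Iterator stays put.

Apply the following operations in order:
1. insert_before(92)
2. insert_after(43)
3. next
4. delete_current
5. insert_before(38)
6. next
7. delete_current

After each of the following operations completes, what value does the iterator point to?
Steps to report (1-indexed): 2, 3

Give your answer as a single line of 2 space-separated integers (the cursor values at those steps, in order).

After 1 (insert_before(92)): list=[92, 9, 4, 5, 6] cursor@9
After 2 (insert_after(43)): list=[92, 9, 43, 4, 5, 6] cursor@9
After 3 (next): list=[92, 9, 43, 4, 5, 6] cursor@43
After 4 (delete_current): list=[92, 9, 4, 5, 6] cursor@4
After 5 (insert_before(38)): list=[92, 9, 38, 4, 5, 6] cursor@4
After 6 (next): list=[92, 9, 38, 4, 5, 6] cursor@5
After 7 (delete_current): list=[92, 9, 38, 4, 6] cursor@6

Answer: 9 43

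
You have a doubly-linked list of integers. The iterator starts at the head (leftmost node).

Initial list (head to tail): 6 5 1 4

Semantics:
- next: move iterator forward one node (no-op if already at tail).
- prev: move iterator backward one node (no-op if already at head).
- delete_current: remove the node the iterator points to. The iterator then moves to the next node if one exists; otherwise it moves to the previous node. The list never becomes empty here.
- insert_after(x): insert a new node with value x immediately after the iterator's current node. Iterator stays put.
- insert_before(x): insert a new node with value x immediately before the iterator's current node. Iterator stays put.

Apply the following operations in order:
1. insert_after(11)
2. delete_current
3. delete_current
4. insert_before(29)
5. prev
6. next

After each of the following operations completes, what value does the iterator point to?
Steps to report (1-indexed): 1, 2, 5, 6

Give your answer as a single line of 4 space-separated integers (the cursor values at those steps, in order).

Answer: 6 11 29 5

Derivation:
After 1 (insert_after(11)): list=[6, 11, 5, 1, 4] cursor@6
After 2 (delete_current): list=[11, 5, 1, 4] cursor@11
After 3 (delete_current): list=[5, 1, 4] cursor@5
After 4 (insert_before(29)): list=[29, 5, 1, 4] cursor@5
After 5 (prev): list=[29, 5, 1, 4] cursor@29
After 6 (next): list=[29, 5, 1, 4] cursor@5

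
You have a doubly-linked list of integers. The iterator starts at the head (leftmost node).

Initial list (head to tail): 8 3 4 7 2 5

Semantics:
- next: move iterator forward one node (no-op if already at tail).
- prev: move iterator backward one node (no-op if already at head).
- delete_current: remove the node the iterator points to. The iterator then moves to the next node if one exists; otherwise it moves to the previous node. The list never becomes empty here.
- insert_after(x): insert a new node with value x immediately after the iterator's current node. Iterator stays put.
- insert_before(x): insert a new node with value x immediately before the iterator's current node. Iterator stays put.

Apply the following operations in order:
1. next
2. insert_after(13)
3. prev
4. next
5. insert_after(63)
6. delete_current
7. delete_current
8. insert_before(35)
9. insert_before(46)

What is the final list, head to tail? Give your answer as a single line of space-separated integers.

Answer: 8 35 46 13 4 7 2 5

Derivation:
After 1 (next): list=[8, 3, 4, 7, 2, 5] cursor@3
After 2 (insert_after(13)): list=[8, 3, 13, 4, 7, 2, 5] cursor@3
After 3 (prev): list=[8, 3, 13, 4, 7, 2, 5] cursor@8
After 4 (next): list=[8, 3, 13, 4, 7, 2, 5] cursor@3
After 5 (insert_after(63)): list=[8, 3, 63, 13, 4, 7, 2, 5] cursor@3
After 6 (delete_current): list=[8, 63, 13, 4, 7, 2, 5] cursor@63
After 7 (delete_current): list=[8, 13, 4, 7, 2, 5] cursor@13
After 8 (insert_before(35)): list=[8, 35, 13, 4, 7, 2, 5] cursor@13
After 9 (insert_before(46)): list=[8, 35, 46, 13, 4, 7, 2, 5] cursor@13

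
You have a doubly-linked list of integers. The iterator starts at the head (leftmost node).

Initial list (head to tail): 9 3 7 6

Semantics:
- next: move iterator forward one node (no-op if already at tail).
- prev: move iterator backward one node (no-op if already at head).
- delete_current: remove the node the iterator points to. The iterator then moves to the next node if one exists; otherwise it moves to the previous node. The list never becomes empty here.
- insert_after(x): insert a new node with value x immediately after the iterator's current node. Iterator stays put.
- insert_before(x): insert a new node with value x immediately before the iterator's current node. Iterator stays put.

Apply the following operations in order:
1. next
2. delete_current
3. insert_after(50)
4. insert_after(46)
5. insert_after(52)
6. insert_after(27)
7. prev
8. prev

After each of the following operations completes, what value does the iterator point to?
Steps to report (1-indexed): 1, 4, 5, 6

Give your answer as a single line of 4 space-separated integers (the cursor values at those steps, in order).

Answer: 3 7 7 7

Derivation:
After 1 (next): list=[9, 3, 7, 6] cursor@3
After 2 (delete_current): list=[9, 7, 6] cursor@7
After 3 (insert_after(50)): list=[9, 7, 50, 6] cursor@7
After 4 (insert_after(46)): list=[9, 7, 46, 50, 6] cursor@7
After 5 (insert_after(52)): list=[9, 7, 52, 46, 50, 6] cursor@7
After 6 (insert_after(27)): list=[9, 7, 27, 52, 46, 50, 6] cursor@7
After 7 (prev): list=[9, 7, 27, 52, 46, 50, 6] cursor@9
After 8 (prev): list=[9, 7, 27, 52, 46, 50, 6] cursor@9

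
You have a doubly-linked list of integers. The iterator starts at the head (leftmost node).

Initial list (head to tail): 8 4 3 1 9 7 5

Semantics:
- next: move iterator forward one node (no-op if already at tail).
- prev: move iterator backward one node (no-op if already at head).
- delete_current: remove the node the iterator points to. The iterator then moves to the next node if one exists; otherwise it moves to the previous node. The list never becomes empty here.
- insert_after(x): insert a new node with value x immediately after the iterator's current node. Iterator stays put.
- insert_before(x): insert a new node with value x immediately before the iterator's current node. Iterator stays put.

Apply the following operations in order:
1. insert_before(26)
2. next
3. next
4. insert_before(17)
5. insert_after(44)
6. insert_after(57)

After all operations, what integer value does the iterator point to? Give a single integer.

Answer: 3

Derivation:
After 1 (insert_before(26)): list=[26, 8, 4, 3, 1, 9, 7, 5] cursor@8
After 2 (next): list=[26, 8, 4, 3, 1, 9, 7, 5] cursor@4
After 3 (next): list=[26, 8, 4, 3, 1, 9, 7, 5] cursor@3
After 4 (insert_before(17)): list=[26, 8, 4, 17, 3, 1, 9, 7, 5] cursor@3
After 5 (insert_after(44)): list=[26, 8, 4, 17, 3, 44, 1, 9, 7, 5] cursor@3
After 6 (insert_after(57)): list=[26, 8, 4, 17, 3, 57, 44, 1, 9, 7, 5] cursor@3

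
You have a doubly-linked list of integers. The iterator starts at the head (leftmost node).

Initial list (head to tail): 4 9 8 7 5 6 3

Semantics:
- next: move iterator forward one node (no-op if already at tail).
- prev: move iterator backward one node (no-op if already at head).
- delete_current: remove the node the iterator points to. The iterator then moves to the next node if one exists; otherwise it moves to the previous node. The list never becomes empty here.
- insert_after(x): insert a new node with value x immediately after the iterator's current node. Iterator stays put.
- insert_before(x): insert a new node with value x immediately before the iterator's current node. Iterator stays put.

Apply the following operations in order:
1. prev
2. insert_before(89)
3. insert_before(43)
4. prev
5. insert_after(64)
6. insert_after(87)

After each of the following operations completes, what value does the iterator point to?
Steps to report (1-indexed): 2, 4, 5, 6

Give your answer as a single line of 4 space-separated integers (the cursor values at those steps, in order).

After 1 (prev): list=[4, 9, 8, 7, 5, 6, 3] cursor@4
After 2 (insert_before(89)): list=[89, 4, 9, 8, 7, 5, 6, 3] cursor@4
After 3 (insert_before(43)): list=[89, 43, 4, 9, 8, 7, 5, 6, 3] cursor@4
After 4 (prev): list=[89, 43, 4, 9, 8, 7, 5, 6, 3] cursor@43
After 5 (insert_after(64)): list=[89, 43, 64, 4, 9, 8, 7, 5, 6, 3] cursor@43
After 6 (insert_after(87)): list=[89, 43, 87, 64, 4, 9, 8, 7, 5, 6, 3] cursor@43

Answer: 4 43 43 43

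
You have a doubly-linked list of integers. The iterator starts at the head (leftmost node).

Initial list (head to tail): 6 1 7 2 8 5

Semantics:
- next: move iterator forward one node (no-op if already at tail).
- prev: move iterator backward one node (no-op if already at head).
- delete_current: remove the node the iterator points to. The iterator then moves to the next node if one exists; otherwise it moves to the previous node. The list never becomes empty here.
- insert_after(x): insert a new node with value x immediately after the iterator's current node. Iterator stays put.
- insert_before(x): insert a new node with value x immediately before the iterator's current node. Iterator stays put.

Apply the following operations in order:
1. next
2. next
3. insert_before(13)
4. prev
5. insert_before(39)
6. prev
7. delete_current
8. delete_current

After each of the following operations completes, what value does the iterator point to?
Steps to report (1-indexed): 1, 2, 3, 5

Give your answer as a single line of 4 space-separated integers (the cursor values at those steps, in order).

Answer: 1 7 7 13

Derivation:
After 1 (next): list=[6, 1, 7, 2, 8, 5] cursor@1
After 2 (next): list=[6, 1, 7, 2, 8, 5] cursor@7
After 3 (insert_before(13)): list=[6, 1, 13, 7, 2, 8, 5] cursor@7
After 4 (prev): list=[6, 1, 13, 7, 2, 8, 5] cursor@13
After 5 (insert_before(39)): list=[6, 1, 39, 13, 7, 2, 8, 5] cursor@13
After 6 (prev): list=[6, 1, 39, 13, 7, 2, 8, 5] cursor@39
After 7 (delete_current): list=[6, 1, 13, 7, 2, 8, 5] cursor@13
After 8 (delete_current): list=[6, 1, 7, 2, 8, 5] cursor@7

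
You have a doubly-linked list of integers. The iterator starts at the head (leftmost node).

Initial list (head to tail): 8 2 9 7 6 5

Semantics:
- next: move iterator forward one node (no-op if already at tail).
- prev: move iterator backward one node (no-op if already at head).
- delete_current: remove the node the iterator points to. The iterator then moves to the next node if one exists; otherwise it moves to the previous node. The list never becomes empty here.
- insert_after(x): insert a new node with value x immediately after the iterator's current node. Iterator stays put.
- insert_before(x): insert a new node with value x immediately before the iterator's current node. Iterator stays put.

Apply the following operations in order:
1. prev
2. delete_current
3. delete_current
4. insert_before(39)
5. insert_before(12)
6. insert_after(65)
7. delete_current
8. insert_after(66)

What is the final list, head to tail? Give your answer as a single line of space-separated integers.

Answer: 39 12 65 66 7 6 5

Derivation:
After 1 (prev): list=[8, 2, 9, 7, 6, 5] cursor@8
After 2 (delete_current): list=[2, 9, 7, 6, 5] cursor@2
After 3 (delete_current): list=[9, 7, 6, 5] cursor@9
After 4 (insert_before(39)): list=[39, 9, 7, 6, 5] cursor@9
After 5 (insert_before(12)): list=[39, 12, 9, 7, 6, 5] cursor@9
After 6 (insert_after(65)): list=[39, 12, 9, 65, 7, 6, 5] cursor@9
After 7 (delete_current): list=[39, 12, 65, 7, 6, 5] cursor@65
After 8 (insert_after(66)): list=[39, 12, 65, 66, 7, 6, 5] cursor@65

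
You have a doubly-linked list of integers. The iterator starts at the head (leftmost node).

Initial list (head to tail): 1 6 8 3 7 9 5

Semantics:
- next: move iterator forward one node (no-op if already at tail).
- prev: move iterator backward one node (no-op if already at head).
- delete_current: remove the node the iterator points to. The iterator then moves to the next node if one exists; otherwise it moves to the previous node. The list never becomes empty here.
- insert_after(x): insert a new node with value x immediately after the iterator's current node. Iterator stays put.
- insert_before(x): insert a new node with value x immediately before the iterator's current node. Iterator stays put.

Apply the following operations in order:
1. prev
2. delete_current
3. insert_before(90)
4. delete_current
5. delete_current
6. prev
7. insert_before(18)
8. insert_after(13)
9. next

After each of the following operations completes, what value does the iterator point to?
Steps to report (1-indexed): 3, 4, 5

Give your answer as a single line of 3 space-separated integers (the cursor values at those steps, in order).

Answer: 6 8 3

Derivation:
After 1 (prev): list=[1, 6, 8, 3, 7, 9, 5] cursor@1
After 2 (delete_current): list=[6, 8, 3, 7, 9, 5] cursor@6
After 3 (insert_before(90)): list=[90, 6, 8, 3, 7, 9, 5] cursor@6
After 4 (delete_current): list=[90, 8, 3, 7, 9, 5] cursor@8
After 5 (delete_current): list=[90, 3, 7, 9, 5] cursor@3
After 6 (prev): list=[90, 3, 7, 9, 5] cursor@90
After 7 (insert_before(18)): list=[18, 90, 3, 7, 9, 5] cursor@90
After 8 (insert_after(13)): list=[18, 90, 13, 3, 7, 9, 5] cursor@90
After 9 (next): list=[18, 90, 13, 3, 7, 9, 5] cursor@13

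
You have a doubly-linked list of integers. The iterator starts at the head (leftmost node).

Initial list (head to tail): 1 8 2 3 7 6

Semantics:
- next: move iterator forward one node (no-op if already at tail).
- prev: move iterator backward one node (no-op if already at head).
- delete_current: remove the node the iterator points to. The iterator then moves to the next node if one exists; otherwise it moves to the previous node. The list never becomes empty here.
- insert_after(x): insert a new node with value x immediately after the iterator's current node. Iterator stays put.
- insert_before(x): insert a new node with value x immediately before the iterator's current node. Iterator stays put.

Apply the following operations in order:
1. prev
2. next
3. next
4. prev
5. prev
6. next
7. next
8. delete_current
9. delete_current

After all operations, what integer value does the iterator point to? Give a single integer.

Answer: 7

Derivation:
After 1 (prev): list=[1, 8, 2, 3, 7, 6] cursor@1
After 2 (next): list=[1, 8, 2, 3, 7, 6] cursor@8
After 3 (next): list=[1, 8, 2, 3, 7, 6] cursor@2
After 4 (prev): list=[1, 8, 2, 3, 7, 6] cursor@8
After 5 (prev): list=[1, 8, 2, 3, 7, 6] cursor@1
After 6 (next): list=[1, 8, 2, 3, 7, 6] cursor@8
After 7 (next): list=[1, 8, 2, 3, 7, 6] cursor@2
After 8 (delete_current): list=[1, 8, 3, 7, 6] cursor@3
After 9 (delete_current): list=[1, 8, 7, 6] cursor@7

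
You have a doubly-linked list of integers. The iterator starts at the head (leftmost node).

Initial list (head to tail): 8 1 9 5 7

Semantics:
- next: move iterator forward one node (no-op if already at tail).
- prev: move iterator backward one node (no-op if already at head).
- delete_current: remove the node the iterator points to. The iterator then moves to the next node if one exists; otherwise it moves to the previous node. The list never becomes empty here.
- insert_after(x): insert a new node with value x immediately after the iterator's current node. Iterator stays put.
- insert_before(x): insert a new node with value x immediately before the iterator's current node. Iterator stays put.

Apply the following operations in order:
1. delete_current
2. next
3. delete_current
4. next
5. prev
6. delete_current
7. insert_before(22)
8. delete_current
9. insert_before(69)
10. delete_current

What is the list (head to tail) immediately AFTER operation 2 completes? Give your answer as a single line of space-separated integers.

After 1 (delete_current): list=[1, 9, 5, 7] cursor@1
After 2 (next): list=[1, 9, 5, 7] cursor@9

Answer: 1 9 5 7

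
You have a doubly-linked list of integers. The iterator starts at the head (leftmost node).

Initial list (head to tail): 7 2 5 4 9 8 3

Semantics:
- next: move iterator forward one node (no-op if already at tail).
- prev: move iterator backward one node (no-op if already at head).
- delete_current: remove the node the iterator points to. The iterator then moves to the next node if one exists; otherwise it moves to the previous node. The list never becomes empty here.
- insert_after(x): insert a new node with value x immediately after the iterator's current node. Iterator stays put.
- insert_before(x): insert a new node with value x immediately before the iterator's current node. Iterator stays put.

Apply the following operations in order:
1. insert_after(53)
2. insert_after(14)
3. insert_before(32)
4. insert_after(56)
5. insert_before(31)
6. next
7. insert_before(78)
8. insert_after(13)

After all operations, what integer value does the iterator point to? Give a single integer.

Answer: 56

Derivation:
After 1 (insert_after(53)): list=[7, 53, 2, 5, 4, 9, 8, 3] cursor@7
After 2 (insert_after(14)): list=[7, 14, 53, 2, 5, 4, 9, 8, 3] cursor@7
After 3 (insert_before(32)): list=[32, 7, 14, 53, 2, 5, 4, 9, 8, 3] cursor@7
After 4 (insert_after(56)): list=[32, 7, 56, 14, 53, 2, 5, 4, 9, 8, 3] cursor@7
After 5 (insert_before(31)): list=[32, 31, 7, 56, 14, 53, 2, 5, 4, 9, 8, 3] cursor@7
After 6 (next): list=[32, 31, 7, 56, 14, 53, 2, 5, 4, 9, 8, 3] cursor@56
After 7 (insert_before(78)): list=[32, 31, 7, 78, 56, 14, 53, 2, 5, 4, 9, 8, 3] cursor@56
After 8 (insert_after(13)): list=[32, 31, 7, 78, 56, 13, 14, 53, 2, 5, 4, 9, 8, 3] cursor@56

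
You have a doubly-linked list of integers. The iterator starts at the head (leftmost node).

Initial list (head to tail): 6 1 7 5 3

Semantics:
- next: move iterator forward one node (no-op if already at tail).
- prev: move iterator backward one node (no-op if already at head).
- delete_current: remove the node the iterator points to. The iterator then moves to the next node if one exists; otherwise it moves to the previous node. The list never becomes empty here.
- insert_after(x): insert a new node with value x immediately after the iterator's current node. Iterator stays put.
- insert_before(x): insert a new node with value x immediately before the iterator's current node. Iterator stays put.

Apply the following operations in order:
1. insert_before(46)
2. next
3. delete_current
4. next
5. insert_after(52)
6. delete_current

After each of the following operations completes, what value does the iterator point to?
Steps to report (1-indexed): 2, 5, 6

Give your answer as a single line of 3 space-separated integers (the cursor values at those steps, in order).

After 1 (insert_before(46)): list=[46, 6, 1, 7, 5, 3] cursor@6
After 2 (next): list=[46, 6, 1, 7, 5, 3] cursor@1
After 3 (delete_current): list=[46, 6, 7, 5, 3] cursor@7
After 4 (next): list=[46, 6, 7, 5, 3] cursor@5
After 5 (insert_after(52)): list=[46, 6, 7, 5, 52, 3] cursor@5
After 6 (delete_current): list=[46, 6, 7, 52, 3] cursor@52

Answer: 1 5 52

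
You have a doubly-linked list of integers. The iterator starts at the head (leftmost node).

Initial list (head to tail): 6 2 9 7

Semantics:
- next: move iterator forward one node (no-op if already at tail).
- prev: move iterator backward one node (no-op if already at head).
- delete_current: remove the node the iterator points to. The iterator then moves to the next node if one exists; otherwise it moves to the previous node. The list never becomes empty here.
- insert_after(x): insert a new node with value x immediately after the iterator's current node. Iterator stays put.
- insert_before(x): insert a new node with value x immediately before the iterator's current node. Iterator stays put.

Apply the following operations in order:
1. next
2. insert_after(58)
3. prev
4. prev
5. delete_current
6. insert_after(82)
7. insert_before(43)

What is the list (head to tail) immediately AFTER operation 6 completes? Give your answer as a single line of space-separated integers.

Answer: 2 82 58 9 7

Derivation:
After 1 (next): list=[6, 2, 9, 7] cursor@2
After 2 (insert_after(58)): list=[6, 2, 58, 9, 7] cursor@2
After 3 (prev): list=[6, 2, 58, 9, 7] cursor@6
After 4 (prev): list=[6, 2, 58, 9, 7] cursor@6
After 5 (delete_current): list=[2, 58, 9, 7] cursor@2
After 6 (insert_after(82)): list=[2, 82, 58, 9, 7] cursor@2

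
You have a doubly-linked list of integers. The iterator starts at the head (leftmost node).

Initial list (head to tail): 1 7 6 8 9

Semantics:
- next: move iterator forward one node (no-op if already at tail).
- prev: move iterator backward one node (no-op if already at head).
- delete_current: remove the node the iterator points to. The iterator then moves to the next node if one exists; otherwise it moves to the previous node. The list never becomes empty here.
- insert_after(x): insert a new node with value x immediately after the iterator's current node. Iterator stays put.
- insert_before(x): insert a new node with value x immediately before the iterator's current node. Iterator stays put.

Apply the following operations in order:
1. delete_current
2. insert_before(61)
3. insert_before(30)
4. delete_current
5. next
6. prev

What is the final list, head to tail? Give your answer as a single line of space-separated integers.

After 1 (delete_current): list=[7, 6, 8, 9] cursor@7
After 2 (insert_before(61)): list=[61, 7, 6, 8, 9] cursor@7
After 3 (insert_before(30)): list=[61, 30, 7, 6, 8, 9] cursor@7
After 4 (delete_current): list=[61, 30, 6, 8, 9] cursor@6
After 5 (next): list=[61, 30, 6, 8, 9] cursor@8
After 6 (prev): list=[61, 30, 6, 8, 9] cursor@6

Answer: 61 30 6 8 9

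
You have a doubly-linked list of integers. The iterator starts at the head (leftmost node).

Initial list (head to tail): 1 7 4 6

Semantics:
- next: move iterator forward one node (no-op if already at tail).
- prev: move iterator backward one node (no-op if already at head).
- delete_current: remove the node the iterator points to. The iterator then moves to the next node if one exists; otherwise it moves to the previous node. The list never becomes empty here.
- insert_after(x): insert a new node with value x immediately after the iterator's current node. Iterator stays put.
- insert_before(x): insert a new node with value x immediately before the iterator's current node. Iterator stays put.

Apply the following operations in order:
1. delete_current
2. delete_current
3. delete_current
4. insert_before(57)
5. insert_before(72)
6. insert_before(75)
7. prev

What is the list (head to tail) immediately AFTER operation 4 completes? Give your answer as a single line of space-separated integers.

After 1 (delete_current): list=[7, 4, 6] cursor@7
After 2 (delete_current): list=[4, 6] cursor@4
After 3 (delete_current): list=[6] cursor@6
After 4 (insert_before(57)): list=[57, 6] cursor@6

Answer: 57 6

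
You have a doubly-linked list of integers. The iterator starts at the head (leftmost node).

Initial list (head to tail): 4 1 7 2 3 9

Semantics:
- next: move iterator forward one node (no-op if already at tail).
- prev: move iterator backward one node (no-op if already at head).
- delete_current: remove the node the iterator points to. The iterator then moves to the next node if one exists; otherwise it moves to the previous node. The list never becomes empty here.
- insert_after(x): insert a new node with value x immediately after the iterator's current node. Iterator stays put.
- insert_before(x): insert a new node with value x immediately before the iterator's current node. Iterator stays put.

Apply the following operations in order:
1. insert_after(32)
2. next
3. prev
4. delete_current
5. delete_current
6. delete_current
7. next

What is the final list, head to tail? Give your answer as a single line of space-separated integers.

Answer: 7 2 3 9

Derivation:
After 1 (insert_after(32)): list=[4, 32, 1, 7, 2, 3, 9] cursor@4
After 2 (next): list=[4, 32, 1, 7, 2, 3, 9] cursor@32
After 3 (prev): list=[4, 32, 1, 7, 2, 3, 9] cursor@4
After 4 (delete_current): list=[32, 1, 7, 2, 3, 9] cursor@32
After 5 (delete_current): list=[1, 7, 2, 3, 9] cursor@1
After 6 (delete_current): list=[7, 2, 3, 9] cursor@7
After 7 (next): list=[7, 2, 3, 9] cursor@2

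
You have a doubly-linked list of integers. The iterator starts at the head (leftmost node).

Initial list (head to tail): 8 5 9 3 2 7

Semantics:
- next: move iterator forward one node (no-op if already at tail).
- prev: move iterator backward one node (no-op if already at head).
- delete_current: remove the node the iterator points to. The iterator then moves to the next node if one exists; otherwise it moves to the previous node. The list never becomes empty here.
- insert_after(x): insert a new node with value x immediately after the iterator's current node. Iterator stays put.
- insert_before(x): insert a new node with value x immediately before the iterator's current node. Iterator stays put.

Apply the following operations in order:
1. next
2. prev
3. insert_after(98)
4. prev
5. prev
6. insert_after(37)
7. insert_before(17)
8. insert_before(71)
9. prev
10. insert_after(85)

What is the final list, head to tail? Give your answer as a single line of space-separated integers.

Answer: 17 71 85 8 37 98 5 9 3 2 7

Derivation:
After 1 (next): list=[8, 5, 9, 3, 2, 7] cursor@5
After 2 (prev): list=[8, 5, 9, 3, 2, 7] cursor@8
After 3 (insert_after(98)): list=[8, 98, 5, 9, 3, 2, 7] cursor@8
After 4 (prev): list=[8, 98, 5, 9, 3, 2, 7] cursor@8
After 5 (prev): list=[8, 98, 5, 9, 3, 2, 7] cursor@8
After 6 (insert_after(37)): list=[8, 37, 98, 5, 9, 3, 2, 7] cursor@8
After 7 (insert_before(17)): list=[17, 8, 37, 98, 5, 9, 3, 2, 7] cursor@8
After 8 (insert_before(71)): list=[17, 71, 8, 37, 98, 5, 9, 3, 2, 7] cursor@8
After 9 (prev): list=[17, 71, 8, 37, 98, 5, 9, 3, 2, 7] cursor@71
After 10 (insert_after(85)): list=[17, 71, 85, 8, 37, 98, 5, 9, 3, 2, 7] cursor@71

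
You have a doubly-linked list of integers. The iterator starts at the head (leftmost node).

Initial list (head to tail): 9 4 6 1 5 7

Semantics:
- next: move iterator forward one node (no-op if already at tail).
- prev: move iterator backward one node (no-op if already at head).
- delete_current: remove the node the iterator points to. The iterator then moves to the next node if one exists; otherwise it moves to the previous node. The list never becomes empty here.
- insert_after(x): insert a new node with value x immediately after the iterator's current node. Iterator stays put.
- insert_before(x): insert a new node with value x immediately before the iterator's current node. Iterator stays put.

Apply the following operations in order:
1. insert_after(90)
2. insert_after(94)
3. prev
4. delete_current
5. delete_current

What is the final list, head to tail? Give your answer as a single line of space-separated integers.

Answer: 90 4 6 1 5 7

Derivation:
After 1 (insert_after(90)): list=[9, 90, 4, 6, 1, 5, 7] cursor@9
After 2 (insert_after(94)): list=[9, 94, 90, 4, 6, 1, 5, 7] cursor@9
After 3 (prev): list=[9, 94, 90, 4, 6, 1, 5, 7] cursor@9
After 4 (delete_current): list=[94, 90, 4, 6, 1, 5, 7] cursor@94
After 5 (delete_current): list=[90, 4, 6, 1, 5, 7] cursor@90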